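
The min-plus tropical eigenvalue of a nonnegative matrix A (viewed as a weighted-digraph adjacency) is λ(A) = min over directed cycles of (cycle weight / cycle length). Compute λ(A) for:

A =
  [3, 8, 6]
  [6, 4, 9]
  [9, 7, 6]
λ(A) = 3

Enumerate directed cycles and compute their means (weight / length). Sample:
  cycle 0 → 0: weight = 3, length = 1, mean = 3/1 ≈ 3.000
  cycle 1 → 1: weight = 4, length = 1, mean = 4/1 ≈ 4.000
  cycle 2 → 2: weight = 6, length = 1, mean = 6/1 ≈ 6.000
  cycle 0 → 1 → 0: weight = 14, length = 2, mean = 14/2 ≈ 7.000
  cycle 0 → 2 → 0: weight = 15, length = 2, mean = 15/2 ≈ 7.500
  cycle 1 → 0 → 1: weight = 14, length = 2, mean = 14/2 ≈ 7.000
Minimum mean = 3.000, attained e.g. along the cycle 0 → 0 with weight 3 and length 1. So λ(A) = 3/1 = 3.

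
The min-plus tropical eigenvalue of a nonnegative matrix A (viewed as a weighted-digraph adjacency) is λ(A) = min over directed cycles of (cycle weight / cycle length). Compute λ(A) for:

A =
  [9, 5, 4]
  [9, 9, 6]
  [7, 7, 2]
λ(A) = 2

Enumerate directed cycles and compute their means (weight / length). Sample:
  cycle 0 → 0: weight = 9, length = 1, mean = 9/1 ≈ 9.000
  cycle 1 → 1: weight = 9, length = 1, mean = 9/1 ≈ 9.000
  cycle 2 → 2: weight = 2, length = 1, mean = 2/1 ≈ 2.000
  cycle 0 → 1 → 0: weight = 14, length = 2, mean = 14/2 ≈ 7.000
  cycle 0 → 2 → 0: weight = 11, length = 2, mean = 11/2 ≈ 5.500
  cycle 1 → 0 → 1: weight = 14, length = 2, mean = 14/2 ≈ 7.000
Minimum mean = 2.000, attained e.g. along the cycle 2 → 2 with weight 2 and length 1. So λ(A) = 2/1 = 2.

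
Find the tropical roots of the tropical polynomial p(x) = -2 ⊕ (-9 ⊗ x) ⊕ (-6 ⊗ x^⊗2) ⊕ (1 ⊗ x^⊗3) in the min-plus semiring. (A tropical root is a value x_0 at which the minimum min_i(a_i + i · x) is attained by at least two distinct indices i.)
Roots: {-7, -3, 7}

Each tropical root is a break point of the lower envelope of the lines y = a_i + i · x (there are 4 lines, with slopes 0, 1, ..., 3). Only the lines that attain the minimum somewhere contribute to roots; other lines are dominated. Here the surviving (envelope) indices are i = 3, i = 2, i = 1, i = 0.
Intersections between consecutive envelope lines give the roots: for adjacent envelope indices i < j the intersection is x = (a_i − a_j) / (j − i). Reading off the sorted break points: {-7, -3, 7}.
Verification: at each break x_0, at least two indices attain the minimum of min_i(a_i + i · x_0).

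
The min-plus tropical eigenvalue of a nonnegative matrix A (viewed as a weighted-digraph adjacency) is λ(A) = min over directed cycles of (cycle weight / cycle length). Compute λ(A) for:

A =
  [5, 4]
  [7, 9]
λ(A) = 5

Enumerate directed cycles and compute their means (weight / length). Sample:
  cycle 0 → 0: weight = 5, length = 1, mean = 5/1 ≈ 5.000
  cycle 1 → 1: weight = 9, length = 1, mean = 9/1 ≈ 9.000
  cycle 0 → 1 → 0: weight = 11, length = 2, mean = 11/2 ≈ 5.500
  cycle 1 → 0 → 1: weight = 11, length = 2, mean = 11/2 ≈ 5.500
Minimum mean = 5.000, attained e.g. along the cycle 0 → 0 with weight 5 and length 1. So λ(A) = 5/1 = 5.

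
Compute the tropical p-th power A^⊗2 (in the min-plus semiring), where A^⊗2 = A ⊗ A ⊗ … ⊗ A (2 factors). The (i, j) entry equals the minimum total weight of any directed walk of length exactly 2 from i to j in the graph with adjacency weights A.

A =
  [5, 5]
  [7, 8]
A^⊗2 =
  [10, 10]
  [12, 12]

Each entry (A^⊗2)_ij equals the minimum over all length-2 walks i = v_0 → v_1 → … → v_2 = j of Σ_t A[v_t][v_{t+1}]. For example, for (i, j) = (0, 1) we minimise over 2 possible intermediate vertex sequences; the minimum is 10, attained along the walk 0 → 0 → 1.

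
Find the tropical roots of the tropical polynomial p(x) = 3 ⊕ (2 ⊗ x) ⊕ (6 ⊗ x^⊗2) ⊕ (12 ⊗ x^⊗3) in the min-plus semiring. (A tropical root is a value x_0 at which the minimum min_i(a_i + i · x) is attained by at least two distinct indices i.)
Roots: {-6, -4, 1}

Each tropical root is a break point of the lower envelope of the lines y = a_i + i · x (there are 4 lines, with slopes 0, 1, ..., 3). Only the lines that attain the minimum somewhere contribute to roots; other lines are dominated. Here the surviving (envelope) indices are i = 3, i = 2, i = 1, i = 0.
Intersections between consecutive envelope lines give the roots: for adjacent envelope indices i < j the intersection is x = (a_i − a_j) / (j − i). Reading off the sorted break points: {-6, -4, 1}.
Verification: at each break x_0, at least two indices attain the minimum of min_i(a_i + i · x_0).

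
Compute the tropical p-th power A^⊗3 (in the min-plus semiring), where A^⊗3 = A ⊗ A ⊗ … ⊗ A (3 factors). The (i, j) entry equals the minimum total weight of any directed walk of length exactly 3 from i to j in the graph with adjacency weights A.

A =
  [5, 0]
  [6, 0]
A^⊗3 =
  [6, 0]
  [6, 0]

Each entry (A^⊗3)_ij equals the minimum over all length-3 walks i = v_0 → v_1 → … → v_3 = j of Σ_t A[v_t][v_{t+1}]. For example, for (i, j) = (0, 1) we minimise over 4 possible intermediate vertex sequences; the minimum is 0, attained along the walk 0 → 1 → 1 → 1.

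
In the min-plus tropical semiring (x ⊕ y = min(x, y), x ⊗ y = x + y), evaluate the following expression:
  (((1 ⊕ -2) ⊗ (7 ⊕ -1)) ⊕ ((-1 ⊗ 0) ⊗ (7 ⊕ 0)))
(((1 ⊕ -2) ⊗ (7 ⊕ -1)) ⊕ ((-1 ⊗ 0) ⊗ (7 ⊕ 0))) = -3

Expand innermost to outermost. Recall ⊕ takes the minimum of its arguments and ⊗ takes their sum. Working out the expression (((1 ⊕ -2) ⊗ (7 ⊕ -1)) ⊕ ((-1 ⊗ 0) ⊗ (7 ⊕ 0))) gives -3.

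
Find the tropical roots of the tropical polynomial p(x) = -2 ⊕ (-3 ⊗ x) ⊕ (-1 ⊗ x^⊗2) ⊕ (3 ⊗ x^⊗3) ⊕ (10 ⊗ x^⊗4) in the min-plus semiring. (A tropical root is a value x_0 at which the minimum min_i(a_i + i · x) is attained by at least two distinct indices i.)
Roots: {-7, -4, -2, 1}

Each tropical root is a break point of the lower envelope of the lines y = a_i + i · x (there are 5 lines, with slopes 0, 1, ..., 4). Only the lines that attain the minimum somewhere contribute to roots; other lines are dominated. Here the surviving (envelope) indices are i = 4, i = 3, i = 2, i = 1, i = 0.
Intersections between consecutive envelope lines give the roots: for adjacent envelope indices i < j the intersection is x = (a_i − a_j) / (j − i). Reading off the sorted break points: {-7, -4, -2, 1}.
Verification: at each break x_0, at least two indices attain the minimum of min_i(a_i + i · x_0).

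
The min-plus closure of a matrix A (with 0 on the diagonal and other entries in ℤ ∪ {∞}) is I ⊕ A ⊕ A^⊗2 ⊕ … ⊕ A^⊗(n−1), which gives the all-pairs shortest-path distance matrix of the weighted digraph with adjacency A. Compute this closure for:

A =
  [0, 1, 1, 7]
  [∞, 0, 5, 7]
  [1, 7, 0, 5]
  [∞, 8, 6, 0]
Closure =
  [0, 1, 1, 6]
  [6, 0, 5, 7]
  [1, 2, 0, 5]
  [7, 8, 6, 0]

This is the Floyd-Warshall all-pairs shortest-path computation. For each intermediate vertex k = 0, 1, …, 3, update dist[i][j] ← min(dist[i][j], dist[i][k] + dist[k][j]). The final matrix gives, for each (i, j), the minimum total weight of any directed path from i to j (possibly empty when i = j).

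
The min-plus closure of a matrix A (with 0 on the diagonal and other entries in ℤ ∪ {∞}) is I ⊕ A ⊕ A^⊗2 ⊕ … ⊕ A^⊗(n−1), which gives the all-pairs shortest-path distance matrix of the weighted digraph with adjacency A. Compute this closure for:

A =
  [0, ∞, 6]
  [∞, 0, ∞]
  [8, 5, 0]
Closure =
  [0, 11, 6]
  [∞, 0, ∞]
  [8, 5, 0]

This is the Floyd-Warshall all-pairs shortest-path computation. For each intermediate vertex k = 0, 1, …, 2, update dist[i][j] ← min(dist[i][j], dist[i][k] + dist[k][j]). The final matrix gives, for each (i, j), the minimum total weight of any directed path from i to j (possibly empty when i = j).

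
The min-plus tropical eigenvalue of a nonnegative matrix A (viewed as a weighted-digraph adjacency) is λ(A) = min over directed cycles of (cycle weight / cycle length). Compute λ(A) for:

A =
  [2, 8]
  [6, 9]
λ(A) = 2

Enumerate directed cycles and compute their means (weight / length). Sample:
  cycle 0 → 0: weight = 2, length = 1, mean = 2/1 ≈ 2.000
  cycle 1 → 1: weight = 9, length = 1, mean = 9/1 ≈ 9.000
  cycle 0 → 1 → 0: weight = 14, length = 2, mean = 14/2 ≈ 7.000
  cycle 1 → 0 → 1: weight = 14, length = 2, mean = 14/2 ≈ 7.000
Minimum mean = 2.000, attained e.g. along the cycle 0 → 0 with weight 2 and length 1. So λ(A) = 2/1 = 2.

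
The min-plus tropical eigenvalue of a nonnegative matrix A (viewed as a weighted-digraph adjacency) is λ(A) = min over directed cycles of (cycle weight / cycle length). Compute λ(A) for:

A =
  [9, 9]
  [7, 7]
λ(A) = 7

Enumerate directed cycles and compute their means (weight / length). Sample:
  cycle 0 → 0: weight = 9, length = 1, mean = 9/1 ≈ 9.000
  cycle 1 → 1: weight = 7, length = 1, mean = 7/1 ≈ 7.000
  cycle 0 → 1 → 0: weight = 16, length = 2, mean = 16/2 ≈ 8.000
  cycle 1 → 0 → 1: weight = 16, length = 2, mean = 16/2 ≈ 8.000
Minimum mean = 7.000, attained e.g. along the cycle 1 → 1 with weight 7 and length 1. So λ(A) = 7/1 = 7.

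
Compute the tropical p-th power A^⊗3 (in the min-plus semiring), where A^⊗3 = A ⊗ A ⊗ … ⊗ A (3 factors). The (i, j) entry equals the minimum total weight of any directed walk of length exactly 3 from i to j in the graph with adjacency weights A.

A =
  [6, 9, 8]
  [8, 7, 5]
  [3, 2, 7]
A^⊗3 =
  [17, 16, 15]
  [14, 14, 12]
  [10, 9, 14]

Each entry (A^⊗3)_ij equals the minimum over all length-3 walks i = v_0 → v_1 → … → v_3 = j of Σ_t A[v_t][v_{t+1}]. For example, for (i, j) = (0, 2) we minimise over 9 possible intermediate vertex sequences; the minimum is 15, attained along the walk 0 → 2 → 1 → 2.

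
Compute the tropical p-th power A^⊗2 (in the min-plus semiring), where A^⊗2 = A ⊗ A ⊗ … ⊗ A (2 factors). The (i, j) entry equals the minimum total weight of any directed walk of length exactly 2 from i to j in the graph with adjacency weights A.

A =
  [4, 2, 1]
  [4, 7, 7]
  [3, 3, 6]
A^⊗2 =
  [4, 4, 5]
  [8, 6, 5]
  [7, 5, 4]

Each entry (A^⊗2)_ij equals the minimum over all length-2 walks i = v_0 → v_1 → … → v_2 = j of Σ_t A[v_t][v_{t+1}]. For example, for (i, j) = (0, 2) we minimise over 3 possible intermediate vertex sequences; the minimum is 5, attained along the walk 0 → 0 → 2.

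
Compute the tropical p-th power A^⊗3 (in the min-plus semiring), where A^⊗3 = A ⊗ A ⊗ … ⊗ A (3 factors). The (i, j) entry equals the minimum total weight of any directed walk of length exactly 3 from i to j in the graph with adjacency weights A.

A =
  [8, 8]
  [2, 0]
A^⊗3 =
  [10, 8]
  [2, 0]

Each entry (A^⊗3)_ij equals the minimum over all length-3 walks i = v_0 → v_1 → … → v_3 = j of Σ_t A[v_t][v_{t+1}]. For example, for (i, j) = (0, 1) we minimise over 4 possible intermediate vertex sequences; the minimum is 8, attained along the walk 0 → 1 → 1 → 1.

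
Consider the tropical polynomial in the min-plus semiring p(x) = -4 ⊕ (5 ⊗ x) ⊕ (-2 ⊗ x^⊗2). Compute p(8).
p(8) = -4

A tropical monomial a ⊗ x^⊗i evaluates to a + i · x. Evaluating each term at x = 8:
  Term 0 contributes -4 + 0 · 8 = -4
  Term 1 contributes 5 + 1 · 8 = 13
  Term 2 contributes -2 + 2 · 8 = 14
p(8) = ⊕ of these = min[-4, 13, 14] = -4.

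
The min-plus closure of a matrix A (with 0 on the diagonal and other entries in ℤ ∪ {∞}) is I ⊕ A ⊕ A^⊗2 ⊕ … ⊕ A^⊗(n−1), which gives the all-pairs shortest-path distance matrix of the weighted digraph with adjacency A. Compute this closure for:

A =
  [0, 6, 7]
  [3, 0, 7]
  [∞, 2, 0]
Closure =
  [0, 6, 7]
  [3, 0, 7]
  [5, 2, 0]

This is the Floyd-Warshall all-pairs shortest-path computation. For each intermediate vertex k = 0, 1, …, 2, update dist[i][j] ← min(dist[i][j], dist[i][k] + dist[k][j]). The final matrix gives, for each (i, j), the minimum total weight of any directed path from i to j (possibly empty when i = j).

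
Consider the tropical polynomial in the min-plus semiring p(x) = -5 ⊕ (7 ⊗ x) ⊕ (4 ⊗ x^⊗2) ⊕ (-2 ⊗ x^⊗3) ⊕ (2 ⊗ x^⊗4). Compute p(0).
p(0) = -5

A tropical monomial a ⊗ x^⊗i evaluates to a + i · x. Evaluating each term at x = 0:
  Term 0 contributes -5 + 0 · 0 = -5
  Term 1 contributes 7 + 1 · 0 = 7
  Term 2 contributes 4 + 2 · 0 = 4
  Term 3 contributes -2 + 3 · 0 = -2
  Term 4 contributes 2 + 4 · 0 = 2
p(0) = ⊕ of these = min[-5, 7, 4, -2, 2] = -5.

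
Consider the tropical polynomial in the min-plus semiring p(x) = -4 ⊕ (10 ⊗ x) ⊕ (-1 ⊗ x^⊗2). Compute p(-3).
p(-3) = -7

A tropical monomial a ⊗ x^⊗i evaluates to a + i · x. Evaluating each term at x = -3:
  Term 0 contributes -4 + 0 · -3 = -4
  Term 1 contributes 10 + 1 · -3 = 7
  Term 2 contributes -1 + 2 · -3 = -7
p(-3) = ⊕ of these = min[-4, 7, -7] = -7.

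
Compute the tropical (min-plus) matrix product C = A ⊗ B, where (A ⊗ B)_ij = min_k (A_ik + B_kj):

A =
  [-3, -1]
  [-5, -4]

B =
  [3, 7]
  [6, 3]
A ⊗ B =
  [0, 2]
  [-2, -1]

Apply the min-plus product entry-by-entry:
  C[0][0] = min over k of (A[0][0] + B[0][0] = -3 + 3 = 0, A[0][1] + B[1][0] = -1 + 6 = 5) = 0 (attained at k = 0)
  C[0][1] = min over k of (A[0][0] + B[0][1] = -3 + 7 = 4, A[0][1] + B[1][1] = -1 + 3 = 2) = 2 (attained at k = 1)
  C[1][0] = min over k of (A[1][0] + B[0][0] = -5 + 3 = -2, A[1][1] + B[1][0] = -4 + 6 = 2) = -2 (attained at k = 0)
  C[1][1] = min over k of (A[1][0] + B[0][1] = -5 + 7 = 2, A[1][1] + B[1][1] = -4 + 3 = -1) = -1 (attained at k = 1)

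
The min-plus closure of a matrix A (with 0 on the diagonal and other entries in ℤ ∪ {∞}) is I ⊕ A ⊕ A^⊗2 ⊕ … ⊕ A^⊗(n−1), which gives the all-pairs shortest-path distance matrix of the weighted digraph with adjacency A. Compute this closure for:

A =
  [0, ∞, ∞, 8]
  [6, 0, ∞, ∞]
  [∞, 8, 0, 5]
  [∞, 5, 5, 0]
Closure =
  [0, 13, 13, 8]
  [6, 0, 19, 14]
  [14, 8, 0, 5]
  [11, 5, 5, 0]

This is the Floyd-Warshall all-pairs shortest-path computation. For each intermediate vertex k = 0, 1, …, 3, update dist[i][j] ← min(dist[i][j], dist[i][k] + dist[k][j]). The final matrix gives, for each (i, j), the minimum total weight of any directed path from i to j (possibly empty when i = j).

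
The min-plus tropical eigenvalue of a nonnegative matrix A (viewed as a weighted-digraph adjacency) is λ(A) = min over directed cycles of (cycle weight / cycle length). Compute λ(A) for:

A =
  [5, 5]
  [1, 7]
λ(A) = 3

Enumerate directed cycles and compute their means (weight / length). Sample:
  cycle 0 → 0: weight = 5, length = 1, mean = 5/1 ≈ 5.000
  cycle 1 → 1: weight = 7, length = 1, mean = 7/1 ≈ 7.000
  cycle 0 → 1 → 0: weight = 6, length = 2, mean = 6/2 ≈ 3.000
  cycle 1 → 0 → 1: weight = 6, length = 2, mean = 6/2 ≈ 3.000
Minimum mean = 3.000, attained e.g. along the cycle 0 → 1 → 0 with weight 6 and length 2. So λ(A) = 6/2 = 3.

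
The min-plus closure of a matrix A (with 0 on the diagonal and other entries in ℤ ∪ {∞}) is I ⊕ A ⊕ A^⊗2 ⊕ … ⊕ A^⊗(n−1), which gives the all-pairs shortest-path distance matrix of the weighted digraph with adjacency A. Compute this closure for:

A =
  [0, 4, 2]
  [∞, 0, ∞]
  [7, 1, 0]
Closure =
  [0, 3, 2]
  [∞, 0, ∞]
  [7, 1, 0]

This is the Floyd-Warshall all-pairs shortest-path computation. For each intermediate vertex k = 0, 1, …, 2, update dist[i][j] ← min(dist[i][j], dist[i][k] + dist[k][j]). The final matrix gives, for each (i, j), the minimum total weight of any directed path from i to j (possibly empty when i = j).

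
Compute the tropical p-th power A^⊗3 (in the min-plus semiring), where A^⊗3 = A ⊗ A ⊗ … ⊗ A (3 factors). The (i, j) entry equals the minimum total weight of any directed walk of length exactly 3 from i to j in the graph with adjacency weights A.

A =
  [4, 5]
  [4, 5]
A^⊗3 =
  [12, 13]
  [12, 13]

Each entry (A^⊗3)_ij equals the minimum over all length-3 walks i = v_0 → v_1 → … → v_3 = j of Σ_t A[v_t][v_{t+1}]. For example, for (i, j) = (0, 1) we minimise over 4 possible intermediate vertex sequences; the minimum is 13, attained along the walk 0 → 0 → 0 → 1.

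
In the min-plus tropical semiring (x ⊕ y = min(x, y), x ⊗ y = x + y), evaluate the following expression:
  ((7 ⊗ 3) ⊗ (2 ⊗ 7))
((7 ⊗ 3) ⊗ (2 ⊗ 7)) = 19

Expand innermost to outermost. Recall ⊕ takes the minimum of its arguments and ⊗ takes their sum. Working out the expression ((7 ⊗ 3) ⊗ (2 ⊗ 7)) gives 19.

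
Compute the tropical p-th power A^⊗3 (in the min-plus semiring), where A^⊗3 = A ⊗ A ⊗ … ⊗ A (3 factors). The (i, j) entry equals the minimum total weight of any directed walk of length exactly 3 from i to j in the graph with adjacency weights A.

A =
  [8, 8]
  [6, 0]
A^⊗3 =
  [14, 8]
  [6, 0]

Each entry (A^⊗3)_ij equals the minimum over all length-3 walks i = v_0 → v_1 → … → v_3 = j of Σ_t A[v_t][v_{t+1}]. For example, for (i, j) = (0, 1) we minimise over 4 possible intermediate vertex sequences; the minimum is 8, attained along the walk 0 → 1 → 1 → 1.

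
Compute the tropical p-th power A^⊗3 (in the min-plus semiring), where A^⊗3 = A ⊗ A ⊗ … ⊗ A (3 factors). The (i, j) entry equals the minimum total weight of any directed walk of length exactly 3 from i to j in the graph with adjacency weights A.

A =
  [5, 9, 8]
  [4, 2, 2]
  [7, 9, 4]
A^⊗3 =
  [15, 13, 13]
  [8, 6, 6]
  [15, 13, 12]

Each entry (A^⊗3)_ij equals the minimum over all length-3 walks i = v_0 → v_1 → … → v_3 = j of Σ_t A[v_t][v_{t+1}]. For example, for (i, j) = (0, 2) we minimise over 9 possible intermediate vertex sequences; the minimum is 13, attained along the walk 0 → 1 → 1 → 2.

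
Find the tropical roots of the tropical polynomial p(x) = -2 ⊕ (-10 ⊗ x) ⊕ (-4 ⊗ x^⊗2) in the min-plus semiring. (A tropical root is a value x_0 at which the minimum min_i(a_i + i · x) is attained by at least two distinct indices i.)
Roots: {-6, 8}

Each tropical root is a break point of the lower envelope of the lines y = a_i + i · x (there are 3 lines, with slopes 0, 1, ..., 2). Only the lines that attain the minimum somewhere contribute to roots; other lines are dominated. Here the surviving (envelope) indices are i = 2, i = 1, i = 0.
Intersections between consecutive envelope lines give the roots: for adjacent envelope indices i < j the intersection is x = (a_i − a_j) / (j − i). Reading off the sorted break points: {-6, 8}.
Verification: at each break x_0, at least two indices attain the minimum of min_i(a_i + i · x_0).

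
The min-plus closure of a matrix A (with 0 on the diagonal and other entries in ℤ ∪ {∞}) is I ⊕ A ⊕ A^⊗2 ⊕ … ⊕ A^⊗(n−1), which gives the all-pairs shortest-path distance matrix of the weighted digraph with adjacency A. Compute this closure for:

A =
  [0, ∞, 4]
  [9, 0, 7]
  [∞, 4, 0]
Closure =
  [0, 8, 4]
  [9, 0, 7]
  [13, 4, 0]

This is the Floyd-Warshall all-pairs shortest-path computation. For each intermediate vertex k = 0, 1, …, 2, update dist[i][j] ← min(dist[i][j], dist[i][k] + dist[k][j]). The final matrix gives, for each (i, j), the minimum total weight of any directed path from i to j (possibly empty when i = j).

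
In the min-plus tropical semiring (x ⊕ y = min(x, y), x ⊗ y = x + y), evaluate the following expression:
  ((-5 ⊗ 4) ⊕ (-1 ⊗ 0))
((-5 ⊗ 4) ⊕ (-1 ⊗ 0)) = -1

Expand innermost to outermost. Recall ⊕ takes the minimum of its arguments and ⊗ takes their sum. Working out the expression ((-5 ⊗ 4) ⊕ (-1 ⊗ 0)) gives -1.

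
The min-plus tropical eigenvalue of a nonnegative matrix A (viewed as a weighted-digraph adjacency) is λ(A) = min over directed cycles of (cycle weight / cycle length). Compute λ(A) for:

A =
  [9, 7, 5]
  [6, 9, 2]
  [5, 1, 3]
λ(A) = 3/2

Enumerate directed cycles and compute their means (weight / length). Sample:
  cycle 0 → 0: weight = 9, length = 1, mean = 9/1 ≈ 9.000
  cycle 1 → 1: weight = 9, length = 1, mean = 9/1 ≈ 9.000
  cycle 2 → 2: weight = 3, length = 1, mean = 3/1 ≈ 3.000
  cycle 0 → 1 → 0: weight = 13, length = 2, mean = 13/2 ≈ 6.500
  cycle 0 → 2 → 0: weight = 10, length = 2, mean = 10/2 ≈ 5.000
  cycle 1 → 0 → 1: weight = 13, length = 2, mean = 13/2 ≈ 6.500
Minimum mean = 1.500, attained e.g. along the cycle 1 → 2 → 1 with weight 3 and length 2. So λ(A) = 3/2 = 3/2.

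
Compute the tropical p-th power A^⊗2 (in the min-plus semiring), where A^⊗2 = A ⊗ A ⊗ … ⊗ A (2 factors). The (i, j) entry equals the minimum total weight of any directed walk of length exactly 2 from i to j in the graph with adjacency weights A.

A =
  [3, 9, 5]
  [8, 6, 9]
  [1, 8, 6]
A^⊗2 =
  [6, 12, 8]
  [10, 12, 13]
  [4, 10, 6]

Each entry (A^⊗2)_ij equals the minimum over all length-2 walks i = v_0 → v_1 → … → v_2 = j of Σ_t A[v_t][v_{t+1}]. For example, for (i, j) = (0, 2) we minimise over 3 possible intermediate vertex sequences; the minimum is 8, attained along the walk 0 → 0 → 2.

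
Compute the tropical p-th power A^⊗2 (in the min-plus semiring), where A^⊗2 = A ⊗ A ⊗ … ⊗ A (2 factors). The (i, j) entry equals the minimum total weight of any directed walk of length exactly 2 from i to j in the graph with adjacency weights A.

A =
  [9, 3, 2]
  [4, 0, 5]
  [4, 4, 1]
A^⊗2 =
  [6, 3, 3]
  [4, 0, 5]
  [5, 4, 2]

Each entry (A^⊗2)_ij equals the minimum over all length-2 walks i = v_0 → v_1 → … → v_2 = j of Σ_t A[v_t][v_{t+1}]. For example, for (i, j) = (0, 2) we minimise over 3 possible intermediate vertex sequences; the minimum is 3, attained along the walk 0 → 2 → 2.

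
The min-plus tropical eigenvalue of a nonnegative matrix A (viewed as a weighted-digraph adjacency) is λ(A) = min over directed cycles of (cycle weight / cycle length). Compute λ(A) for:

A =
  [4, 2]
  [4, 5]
λ(A) = 3

Enumerate directed cycles and compute their means (weight / length). Sample:
  cycle 0 → 0: weight = 4, length = 1, mean = 4/1 ≈ 4.000
  cycle 1 → 1: weight = 5, length = 1, mean = 5/1 ≈ 5.000
  cycle 0 → 1 → 0: weight = 6, length = 2, mean = 6/2 ≈ 3.000
  cycle 1 → 0 → 1: weight = 6, length = 2, mean = 6/2 ≈ 3.000
Minimum mean = 3.000, attained e.g. along the cycle 0 → 1 → 0 with weight 6 and length 2. So λ(A) = 6/2 = 3.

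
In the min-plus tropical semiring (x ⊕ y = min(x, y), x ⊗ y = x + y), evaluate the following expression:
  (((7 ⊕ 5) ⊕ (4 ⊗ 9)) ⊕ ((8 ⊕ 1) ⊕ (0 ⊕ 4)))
(((7 ⊕ 5) ⊕ (4 ⊗ 9)) ⊕ ((8 ⊕ 1) ⊕ (0 ⊕ 4))) = 0

Expand innermost to outermost. Recall ⊕ takes the minimum of its arguments and ⊗ takes their sum. Working out the expression (((7 ⊕ 5) ⊕ (4 ⊗ 9)) ⊕ ((8 ⊕ 1) ⊕ (0 ⊕ 4))) gives 0.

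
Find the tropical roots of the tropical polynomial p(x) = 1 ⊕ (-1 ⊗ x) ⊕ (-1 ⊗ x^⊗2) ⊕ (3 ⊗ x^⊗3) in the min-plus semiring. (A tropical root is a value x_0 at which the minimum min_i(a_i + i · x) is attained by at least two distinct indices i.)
Roots: {-4, 0, 2}

Each tropical root is a break point of the lower envelope of the lines y = a_i + i · x (there are 4 lines, with slopes 0, 1, ..., 3). Only the lines that attain the minimum somewhere contribute to roots; other lines are dominated. Here the surviving (envelope) indices are i = 3, i = 2, i = 1, i = 0.
Intersections between consecutive envelope lines give the roots: for adjacent envelope indices i < j the intersection is x = (a_i − a_j) / (j − i). Reading off the sorted break points: {-4, 0, 2}.
Verification: at each break x_0, at least two indices attain the minimum of min_i(a_i + i · x_0).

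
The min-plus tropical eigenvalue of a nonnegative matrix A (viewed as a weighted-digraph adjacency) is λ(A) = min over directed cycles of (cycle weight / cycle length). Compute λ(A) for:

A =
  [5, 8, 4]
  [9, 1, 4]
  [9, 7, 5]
λ(A) = 1

Enumerate directed cycles and compute their means (weight / length). Sample:
  cycle 0 → 0: weight = 5, length = 1, mean = 5/1 ≈ 5.000
  cycle 1 → 1: weight = 1, length = 1, mean = 1/1 ≈ 1.000
  cycle 2 → 2: weight = 5, length = 1, mean = 5/1 ≈ 5.000
  cycle 0 → 1 → 0: weight = 17, length = 2, mean = 17/2 ≈ 8.500
  cycle 0 → 2 → 0: weight = 13, length = 2, mean = 13/2 ≈ 6.500
  cycle 1 → 0 → 1: weight = 17, length = 2, mean = 17/2 ≈ 8.500
Minimum mean = 1.000, attained e.g. along the cycle 1 → 1 with weight 1 and length 1. So λ(A) = 1/1 = 1.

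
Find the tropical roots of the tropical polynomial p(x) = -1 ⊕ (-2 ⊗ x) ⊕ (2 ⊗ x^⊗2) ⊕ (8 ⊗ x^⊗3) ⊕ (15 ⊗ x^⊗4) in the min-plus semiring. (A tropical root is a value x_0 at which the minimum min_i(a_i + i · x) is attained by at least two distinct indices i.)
Roots: {-7, -6, -4, 1}

Each tropical root is a break point of the lower envelope of the lines y = a_i + i · x (there are 5 lines, with slopes 0, 1, ..., 4). Only the lines that attain the minimum somewhere contribute to roots; other lines are dominated. Here the surviving (envelope) indices are i = 4, i = 3, i = 2, i = 1, i = 0.
Intersections between consecutive envelope lines give the roots: for adjacent envelope indices i < j the intersection is x = (a_i − a_j) / (j − i). Reading off the sorted break points: {-7, -6, -4, 1}.
Verification: at each break x_0, at least two indices attain the minimum of min_i(a_i + i · x_0).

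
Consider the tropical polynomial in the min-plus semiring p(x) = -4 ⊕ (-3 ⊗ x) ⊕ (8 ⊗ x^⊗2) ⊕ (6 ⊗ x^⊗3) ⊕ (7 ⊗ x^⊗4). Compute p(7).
p(7) = -4

A tropical monomial a ⊗ x^⊗i evaluates to a + i · x. Evaluating each term at x = 7:
  Term 0 contributes -4 + 0 · 7 = -4
  Term 1 contributes -3 + 1 · 7 = 4
  Term 2 contributes 8 + 2 · 7 = 22
  Term 3 contributes 6 + 3 · 7 = 27
  Term 4 contributes 7 + 4 · 7 = 35
p(7) = ⊕ of these = min[-4, 4, 22, 27, 35] = -4.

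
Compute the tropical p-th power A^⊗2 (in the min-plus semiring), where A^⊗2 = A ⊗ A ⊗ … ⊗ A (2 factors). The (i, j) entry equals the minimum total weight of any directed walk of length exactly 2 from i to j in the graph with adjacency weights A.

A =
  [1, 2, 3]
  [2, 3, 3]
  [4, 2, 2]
A^⊗2 =
  [2, 3, 4]
  [3, 4, 5]
  [4, 4, 4]

Each entry (A^⊗2)_ij equals the minimum over all length-2 walks i = v_0 → v_1 → … → v_2 = j of Σ_t A[v_t][v_{t+1}]. For example, for (i, j) = (0, 2) we minimise over 3 possible intermediate vertex sequences; the minimum is 4, attained along the walk 0 → 0 → 2.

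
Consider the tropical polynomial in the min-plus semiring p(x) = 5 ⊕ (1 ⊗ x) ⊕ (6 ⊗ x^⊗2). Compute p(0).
p(0) = 1

A tropical monomial a ⊗ x^⊗i evaluates to a + i · x. Evaluating each term at x = 0:
  Term 0 contributes 5 + 0 · 0 = 5
  Term 1 contributes 1 + 1 · 0 = 1
  Term 2 contributes 6 + 2 · 0 = 6
p(0) = ⊕ of these = min[5, 1, 6] = 1.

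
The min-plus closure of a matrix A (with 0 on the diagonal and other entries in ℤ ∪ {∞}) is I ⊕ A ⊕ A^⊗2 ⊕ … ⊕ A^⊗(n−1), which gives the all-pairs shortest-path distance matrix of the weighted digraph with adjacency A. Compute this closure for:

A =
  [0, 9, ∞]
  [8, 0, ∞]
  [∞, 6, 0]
Closure =
  [0, 9, ∞]
  [8, 0, ∞]
  [14, 6, 0]

This is the Floyd-Warshall all-pairs shortest-path computation. For each intermediate vertex k = 0, 1, …, 2, update dist[i][j] ← min(dist[i][j], dist[i][k] + dist[k][j]). The final matrix gives, for each (i, j), the minimum total weight of any directed path from i to j (possibly empty when i = j).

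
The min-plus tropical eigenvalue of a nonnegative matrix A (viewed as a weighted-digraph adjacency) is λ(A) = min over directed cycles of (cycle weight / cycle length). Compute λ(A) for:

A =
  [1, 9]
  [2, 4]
λ(A) = 1

Enumerate directed cycles and compute their means (weight / length). Sample:
  cycle 0 → 0: weight = 1, length = 1, mean = 1/1 ≈ 1.000
  cycle 1 → 1: weight = 4, length = 1, mean = 4/1 ≈ 4.000
  cycle 0 → 1 → 0: weight = 11, length = 2, mean = 11/2 ≈ 5.500
  cycle 1 → 0 → 1: weight = 11, length = 2, mean = 11/2 ≈ 5.500
Minimum mean = 1.000, attained e.g. along the cycle 0 → 0 with weight 1 and length 1. So λ(A) = 1/1 = 1.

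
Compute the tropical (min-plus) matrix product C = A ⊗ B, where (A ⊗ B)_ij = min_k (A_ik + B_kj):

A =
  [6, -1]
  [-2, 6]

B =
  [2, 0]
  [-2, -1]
A ⊗ B =
  [-3, -2]
  [0, -2]

Apply the min-plus product entry-by-entry:
  C[0][0] = min over k of (A[0][0] + B[0][0] = 6 + 2 = 8, A[0][1] + B[1][0] = -1 + -2 = -3) = -3 (attained at k = 1)
  C[0][1] = min over k of (A[0][0] + B[0][1] = 6 + 0 = 6, A[0][1] + B[1][1] = -1 + -1 = -2) = -2 (attained at k = 1)
  C[1][0] = min over k of (A[1][0] + B[0][0] = -2 + 2 = 0, A[1][1] + B[1][0] = 6 + -2 = 4) = 0 (attained at k = 0)
  C[1][1] = min over k of (A[1][0] + B[0][1] = -2 + 0 = -2, A[1][1] + B[1][1] = 6 + -1 = 5) = -2 (attained at k = 0)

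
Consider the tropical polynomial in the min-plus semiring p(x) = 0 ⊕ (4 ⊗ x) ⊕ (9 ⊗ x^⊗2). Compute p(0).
p(0) = 0

A tropical monomial a ⊗ x^⊗i evaluates to a + i · x. Evaluating each term at x = 0:
  Term 0 contributes 0 + 0 · 0 = 0
  Term 1 contributes 4 + 1 · 0 = 4
  Term 2 contributes 9 + 2 · 0 = 9
p(0) = ⊕ of these = min[0, 4, 9] = 0.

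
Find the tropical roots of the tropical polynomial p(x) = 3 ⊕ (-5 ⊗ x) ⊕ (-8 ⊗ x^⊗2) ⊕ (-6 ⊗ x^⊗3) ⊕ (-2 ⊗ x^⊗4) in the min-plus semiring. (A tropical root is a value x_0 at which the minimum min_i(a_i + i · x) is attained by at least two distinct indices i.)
Roots: {-4, -2, 3, 8}

Each tropical root is a break point of the lower envelope of the lines y = a_i + i · x (there are 5 lines, with slopes 0, 1, ..., 4). Only the lines that attain the minimum somewhere contribute to roots; other lines are dominated. Here the surviving (envelope) indices are i = 4, i = 3, i = 2, i = 1, i = 0.
Intersections between consecutive envelope lines give the roots: for adjacent envelope indices i < j the intersection is x = (a_i − a_j) / (j − i). Reading off the sorted break points: {-4, -2, 3, 8}.
Verification: at each break x_0, at least two indices attain the minimum of min_i(a_i + i · x_0).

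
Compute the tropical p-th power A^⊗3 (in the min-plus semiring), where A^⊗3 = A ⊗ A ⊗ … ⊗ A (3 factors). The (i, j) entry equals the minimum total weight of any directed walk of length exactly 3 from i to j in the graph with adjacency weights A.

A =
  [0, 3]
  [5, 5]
A^⊗3 =
  [0, 3]
  [5, 8]

Each entry (A^⊗3)_ij equals the minimum over all length-3 walks i = v_0 → v_1 → … → v_3 = j of Σ_t A[v_t][v_{t+1}]. For example, for (i, j) = (0, 1) we minimise over 4 possible intermediate vertex sequences; the minimum is 3, attained along the walk 0 → 0 → 0 → 1.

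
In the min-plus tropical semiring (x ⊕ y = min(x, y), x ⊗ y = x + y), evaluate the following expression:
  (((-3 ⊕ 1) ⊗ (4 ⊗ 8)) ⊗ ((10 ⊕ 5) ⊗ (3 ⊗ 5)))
(((-3 ⊕ 1) ⊗ (4 ⊗ 8)) ⊗ ((10 ⊕ 5) ⊗ (3 ⊗ 5))) = 22

Expand innermost to outermost. Recall ⊕ takes the minimum of its arguments and ⊗ takes their sum. Working out the expression (((-3 ⊕ 1) ⊗ (4 ⊗ 8)) ⊗ ((10 ⊕ 5) ⊗ (3 ⊗ 5))) gives 22.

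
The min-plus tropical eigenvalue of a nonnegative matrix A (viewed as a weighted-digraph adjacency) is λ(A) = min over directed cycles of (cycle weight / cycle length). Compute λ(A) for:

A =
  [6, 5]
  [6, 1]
λ(A) = 1

Enumerate directed cycles and compute their means (weight / length). Sample:
  cycle 0 → 0: weight = 6, length = 1, mean = 6/1 ≈ 6.000
  cycle 1 → 1: weight = 1, length = 1, mean = 1/1 ≈ 1.000
  cycle 0 → 1 → 0: weight = 11, length = 2, mean = 11/2 ≈ 5.500
  cycle 1 → 0 → 1: weight = 11, length = 2, mean = 11/2 ≈ 5.500
Minimum mean = 1.000, attained e.g. along the cycle 1 → 1 with weight 1 and length 1. So λ(A) = 1/1 = 1.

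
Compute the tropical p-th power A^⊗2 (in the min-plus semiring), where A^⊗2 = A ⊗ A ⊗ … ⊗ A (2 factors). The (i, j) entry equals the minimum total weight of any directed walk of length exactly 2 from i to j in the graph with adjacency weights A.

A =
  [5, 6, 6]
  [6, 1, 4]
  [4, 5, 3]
A^⊗2 =
  [10, 7, 9]
  [7, 2, 5]
  [7, 6, 6]

Each entry (A^⊗2)_ij equals the minimum over all length-2 walks i = v_0 → v_1 → … → v_2 = j of Σ_t A[v_t][v_{t+1}]. For example, for (i, j) = (0, 2) we minimise over 3 possible intermediate vertex sequences; the minimum is 9, attained along the walk 0 → 2 → 2.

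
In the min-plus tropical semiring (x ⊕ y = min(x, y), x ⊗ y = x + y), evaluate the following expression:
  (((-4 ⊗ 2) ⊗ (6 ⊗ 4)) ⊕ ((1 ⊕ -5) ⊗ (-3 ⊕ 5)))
(((-4 ⊗ 2) ⊗ (6 ⊗ 4)) ⊕ ((1 ⊕ -5) ⊗ (-3 ⊕ 5))) = -8

Expand innermost to outermost. Recall ⊕ takes the minimum of its arguments and ⊗ takes their sum. Working out the expression (((-4 ⊗ 2) ⊗ (6 ⊗ 4)) ⊕ ((1 ⊕ -5) ⊗ (-3 ⊕ 5))) gives -8.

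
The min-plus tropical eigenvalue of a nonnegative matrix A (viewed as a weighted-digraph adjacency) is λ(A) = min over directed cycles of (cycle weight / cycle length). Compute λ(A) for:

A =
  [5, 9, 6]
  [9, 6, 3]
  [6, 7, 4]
λ(A) = 4

Enumerate directed cycles and compute their means (weight / length). Sample:
  cycle 0 → 0: weight = 5, length = 1, mean = 5/1 ≈ 5.000
  cycle 1 → 1: weight = 6, length = 1, mean = 6/1 ≈ 6.000
  cycle 2 → 2: weight = 4, length = 1, mean = 4/1 ≈ 4.000
  cycle 0 → 1 → 0: weight = 18, length = 2, mean = 18/2 ≈ 9.000
  cycle 0 → 2 → 0: weight = 12, length = 2, mean = 12/2 ≈ 6.000
  cycle 1 → 0 → 1: weight = 18, length = 2, mean = 18/2 ≈ 9.000
Minimum mean = 4.000, attained e.g. along the cycle 2 → 2 with weight 4 and length 1. So λ(A) = 4/1 = 4.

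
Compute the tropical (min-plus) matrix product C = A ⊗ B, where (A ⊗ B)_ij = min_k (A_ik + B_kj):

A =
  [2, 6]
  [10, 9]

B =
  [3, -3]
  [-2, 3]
A ⊗ B =
  [4, -1]
  [7, 7]

Apply the min-plus product entry-by-entry:
  C[0][0] = min over k of (A[0][0] + B[0][0] = 2 + 3 = 5, A[0][1] + B[1][0] = 6 + -2 = 4) = 4 (attained at k = 1)
  C[0][1] = min over k of (A[0][0] + B[0][1] = 2 + -3 = -1, A[0][1] + B[1][1] = 6 + 3 = 9) = -1 (attained at k = 0)
  C[1][0] = min over k of (A[1][0] + B[0][0] = 10 + 3 = 13, A[1][1] + B[1][0] = 9 + -2 = 7) = 7 (attained at k = 1)
  C[1][1] = min over k of (A[1][0] + B[0][1] = 10 + -3 = 7, A[1][1] + B[1][1] = 9 + 3 = 12) = 7 (attained at k = 0)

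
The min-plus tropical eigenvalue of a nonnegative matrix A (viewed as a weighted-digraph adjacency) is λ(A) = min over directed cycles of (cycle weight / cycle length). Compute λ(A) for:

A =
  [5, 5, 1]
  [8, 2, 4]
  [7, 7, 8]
λ(A) = 2

Enumerate directed cycles and compute their means (weight / length). Sample:
  cycle 0 → 0: weight = 5, length = 1, mean = 5/1 ≈ 5.000
  cycle 1 → 1: weight = 2, length = 1, mean = 2/1 ≈ 2.000
  cycle 2 → 2: weight = 8, length = 1, mean = 8/1 ≈ 8.000
  cycle 0 → 1 → 0: weight = 13, length = 2, mean = 13/2 ≈ 6.500
  cycle 0 → 2 → 0: weight = 8, length = 2, mean = 8/2 ≈ 4.000
  cycle 1 → 0 → 1: weight = 13, length = 2, mean = 13/2 ≈ 6.500
Minimum mean = 2.000, attained e.g. along the cycle 1 → 1 with weight 2 and length 1. So λ(A) = 2/1 = 2.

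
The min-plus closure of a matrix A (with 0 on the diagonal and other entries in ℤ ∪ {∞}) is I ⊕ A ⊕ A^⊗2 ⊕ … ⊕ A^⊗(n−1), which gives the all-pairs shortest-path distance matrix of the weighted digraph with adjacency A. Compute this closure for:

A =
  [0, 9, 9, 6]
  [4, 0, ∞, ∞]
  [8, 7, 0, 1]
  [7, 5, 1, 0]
Closure =
  [0, 9, 7, 6]
  [4, 0, 11, 10]
  [8, 6, 0, 1]
  [7, 5, 1, 0]

This is the Floyd-Warshall all-pairs shortest-path computation. For each intermediate vertex k = 0, 1, …, 3, update dist[i][j] ← min(dist[i][j], dist[i][k] + dist[k][j]). The final matrix gives, for each (i, j), the minimum total weight of any directed path from i to j (possibly empty when i = j).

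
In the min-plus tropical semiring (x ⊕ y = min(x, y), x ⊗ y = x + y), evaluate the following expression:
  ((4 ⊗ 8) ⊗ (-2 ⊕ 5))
((4 ⊗ 8) ⊗ (-2 ⊕ 5)) = 10

Expand innermost to outermost. Recall ⊕ takes the minimum of its arguments and ⊗ takes their sum. Working out the expression ((4 ⊗ 8) ⊗ (-2 ⊕ 5)) gives 10.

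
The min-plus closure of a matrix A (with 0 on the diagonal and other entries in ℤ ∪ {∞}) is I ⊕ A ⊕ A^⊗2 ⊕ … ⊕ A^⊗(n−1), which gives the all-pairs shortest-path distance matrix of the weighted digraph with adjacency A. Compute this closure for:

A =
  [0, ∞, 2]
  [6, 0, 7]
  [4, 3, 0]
Closure =
  [0, 5, 2]
  [6, 0, 7]
  [4, 3, 0]

This is the Floyd-Warshall all-pairs shortest-path computation. For each intermediate vertex k = 0, 1, …, 2, update dist[i][j] ← min(dist[i][j], dist[i][k] + dist[k][j]). The final matrix gives, for each (i, j), the minimum total weight of any directed path from i to j (possibly empty when i = j).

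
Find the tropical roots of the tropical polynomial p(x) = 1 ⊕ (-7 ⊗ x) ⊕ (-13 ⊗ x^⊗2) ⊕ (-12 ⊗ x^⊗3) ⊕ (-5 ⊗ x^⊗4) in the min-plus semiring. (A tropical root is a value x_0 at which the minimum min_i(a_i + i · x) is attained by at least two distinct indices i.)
Roots: {-7, -1, 6, 8}

Each tropical root is a break point of the lower envelope of the lines y = a_i + i · x (there are 5 lines, with slopes 0, 1, ..., 4). Only the lines that attain the minimum somewhere contribute to roots; other lines are dominated. Here the surviving (envelope) indices are i = 4, i = 3, i = 2, i = 1, i = 0.
Intersections between consecutive envelope lines give the roots: for adjacent envelope indices i < j the intersection is x = (a_i − a_j) / (j − i). Reading off the sorted break points: {-7, -1, 6, 8}.
Verification: at each break x_0, at least two indices attain the minimum of min_i(a_i + i · x_0).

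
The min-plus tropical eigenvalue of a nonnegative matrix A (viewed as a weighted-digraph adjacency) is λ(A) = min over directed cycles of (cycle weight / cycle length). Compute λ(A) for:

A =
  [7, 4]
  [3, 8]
λ(A) = 7/2

Enumerate directed cycles and compute their means (weight / length). Sample:
  cycle 0 → 0: weight = 7, length = 1, mean = 7/1 ≈ 7.000
  cycle 1 → 1: weight = 8, length = 1, mean = 8/1 ≈ 8.000
  cycle 0 → 1 → 0: weight = 7, length = 2, mean = 7/2 ≈ 3.500
  cycle 1 → 0 → 1: weight = 7, length = 2, mean = 7/2 ≈ 3.500
Minimum mean = 3.500, attained e.g. along the cycle 0 → 1 → 0 with weight 7 and length 2. So λ(A) = 7/2 = 7/2.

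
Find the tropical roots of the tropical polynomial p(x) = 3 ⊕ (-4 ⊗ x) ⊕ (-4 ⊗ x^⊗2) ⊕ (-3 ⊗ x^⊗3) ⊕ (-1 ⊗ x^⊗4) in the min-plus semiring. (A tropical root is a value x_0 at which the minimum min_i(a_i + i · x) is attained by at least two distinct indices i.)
Roots: {-2, -1, 0, 7}

Each tropical root is a break point of the lower envelope of the lines y = a_i + i · x (there are 5 lines, with slopes 0, 1, ..., 4). Only the lines that attain the minimum somewhere contribute to roots; other lines are dominated. Here the surviving (envelope) indices are i = 4, i = 3, i = 2, i = 1, i = 0.
Intersections between consecutive envelope lines give the roots: for adjacent envelope indices i < j the intersection is x = (a_i − a_j) / (j − i). Reading off the sorted break points: {-2, -1, 0, 7}.
Verification: at each break x_0, at least two indices attain the minimum of min_i(a_i + i · x_0).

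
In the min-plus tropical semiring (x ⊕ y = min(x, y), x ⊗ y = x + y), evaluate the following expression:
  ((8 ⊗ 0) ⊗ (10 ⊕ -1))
((8 ⊗ 0) ⊗ (10 ⊕ -1)) = 7

Expand innermost to outermost. Recall ⊕ takes the minimum of its arguments and ⊗ takes their sum. Working out the expression ((8 ⊗ 0) ⊗ (10 ⊕ -1)) gives 7.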